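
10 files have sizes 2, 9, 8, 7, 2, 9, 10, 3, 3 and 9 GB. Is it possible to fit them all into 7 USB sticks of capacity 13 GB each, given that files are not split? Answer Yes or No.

Yes

A valid assignment using 6 USB sticks:
  USB stick 1: 10 + 3 = 13
  USB stick 2: 9 + 3 = 12
  USB stick 3: 9 + 2 + 2 = 13
  USB stick 4: 9 = 9
  USB stick 5: 8 = 8
  USB stick 6: 7 = 7
That uses only 6 ≤ 7, so 7 USB sticks are enough.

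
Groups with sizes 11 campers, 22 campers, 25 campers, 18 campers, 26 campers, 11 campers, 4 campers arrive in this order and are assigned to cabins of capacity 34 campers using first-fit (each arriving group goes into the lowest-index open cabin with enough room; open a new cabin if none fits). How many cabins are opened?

4

  11 → cabin 1 (new)  [load 11/34]
  22 → cabin 1  [load 33/34]
  25 → cabin 2 (new)  [load 25/34]
  18 → cabin 3 (new)  [load 18/34]
  26 → cabin 4 (new)  [load 26/34]
  11 → cabin 3  [load 29/34]
  4 → cabin 2  [load 29/34]
4 cabins opened.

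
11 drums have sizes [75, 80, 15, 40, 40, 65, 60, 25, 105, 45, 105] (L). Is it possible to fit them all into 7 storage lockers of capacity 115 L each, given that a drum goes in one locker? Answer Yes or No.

A valid assignment using 6 storage lockers:
  locker 1: 105 = 105
  locker 2: 105 = 105
  locker 3: 80 + 25 = 105
  locker 4: 75 + 40 = 115
  locker 5: 65 + 45 = 110
  locker 6: 60 + 40 + 15 = 115
That uses only 6 ≤ 7, so 7 storage lockers are enough.

Yes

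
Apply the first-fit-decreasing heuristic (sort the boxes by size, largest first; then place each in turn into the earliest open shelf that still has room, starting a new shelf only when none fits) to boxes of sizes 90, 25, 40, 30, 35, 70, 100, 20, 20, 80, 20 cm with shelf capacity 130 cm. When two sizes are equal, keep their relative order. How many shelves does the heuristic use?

5

Sorted descending: 100, 90, 80, 70, 40, 35, 30, 25, 20, 20, 20.
  100 → shelf 1 (new)  [load 100/130]
  90 → shelf 2 (new)  [load 90/130]
  80 → shelf 3 (new)  [load 80/130]
  70 → shelf 4 (new)  [load 70/130]
  40 → shelf 2  [load 130/130]
  35 → shelf 3  [load 115/130]
  30 → shelf 1  [load 130/130]
  25 → shelf 4  [load 95/130]
  20 → shelf 4  [load 115/130]
  20 → shelf 5 (new)  [load 20/130]
  20 → shelf 5  [load 40/130]
5 shelves opened.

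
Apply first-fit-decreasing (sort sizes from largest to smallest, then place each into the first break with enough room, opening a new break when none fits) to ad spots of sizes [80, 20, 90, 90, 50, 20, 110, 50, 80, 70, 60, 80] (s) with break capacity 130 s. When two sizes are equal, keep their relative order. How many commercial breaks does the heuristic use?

Sorted descending: 110, 90, 90, 80, 80, 80, 70, 60, 50, 50, 20, 20.
  110 → break 1 (new)  [load 110/130]
  90 → break 2 (new)  [load 90/130]
  90 → break 3 (new)  [load 90/130]
  80 → break 4 (new)  [load 80/130]
  80 → break 5 (new)  [load 80/130]
  80 → break 6 (new)  [load 80/130]
  70 → break 7 (new)  [load 70/130]
  60 → break 7  [load 130/130]
  50 → break 4  [load 130/130]
  50 → break 5  [load 130/130]
  20 → break 1  [load 130/130]
  20 → break 2  [load 110/130]
7 commercial breaks opened.

7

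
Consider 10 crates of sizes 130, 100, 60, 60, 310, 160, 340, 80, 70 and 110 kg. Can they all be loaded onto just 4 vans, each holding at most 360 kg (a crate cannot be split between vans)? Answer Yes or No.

Total = 1420 kg; ⌈1420/360⌉ = 4.
The bound of 4 does not rule out 4, but exhaustive search shows no assignment into 4 vans of capacity 360 kg exists — the minimum is 5.

No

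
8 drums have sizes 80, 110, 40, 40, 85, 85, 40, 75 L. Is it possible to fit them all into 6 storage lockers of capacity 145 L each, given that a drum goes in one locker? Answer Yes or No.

Yes

A valid assignment using 5 storage lockers:
  locker 1: 110 = 110
  locker 2: 85 + 40 = 125
  locker 3: 85 + 40 = 125
  locker 4: 80 + 40 = 120
  locker 5: 75 = 75
That uses only 5 ≤ 6, so 6 storage lockers are enough.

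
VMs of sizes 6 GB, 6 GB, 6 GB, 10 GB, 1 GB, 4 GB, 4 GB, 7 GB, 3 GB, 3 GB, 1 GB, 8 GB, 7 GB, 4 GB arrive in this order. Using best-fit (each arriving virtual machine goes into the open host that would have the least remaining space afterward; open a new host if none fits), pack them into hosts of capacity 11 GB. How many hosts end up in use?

  6 → host 1 (new)  [load 6/11]
  6 → host 2 (new)  [load 6/11]
  6 → host 3 (new)  [load 6/11]
  10 → host 4 (new)  [load 10/11]
  1 → host 4  [load 11/11]
  4 → host 1  [load 10/11]
  4 → host 2  [load 10/11]
  7 → host 5 (new)  [load 7/11]
  3 → host 5  [load 10/11]
  3 → host 3  [load 9/11]
  1 → host 1  [load 11/11]
  8 → host 6 (new)  [load 8/11]
  7 → host 7 (new)  [load 7/11]
  4 → host 7  [load 11/11]
7 hosts opened.

7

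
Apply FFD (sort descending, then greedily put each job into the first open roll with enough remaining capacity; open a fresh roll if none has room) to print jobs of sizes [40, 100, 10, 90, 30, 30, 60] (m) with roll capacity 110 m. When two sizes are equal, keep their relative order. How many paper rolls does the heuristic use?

Sorted descending: 100, 90, 60, 40, 30, 30, 10.
  100 → roll 1 (new)  [load 100/110]
  90 → roll 2 (new)  [load 90/110]
  60 → roll 3 (new)  [load 60/110]
  40 → roll 3  [load 100/110]
  30 → roll 4 (new)  [load 30/110]
  30 → roll 4  [load 60/110]
  10 → roll 1  [load 110/110]
4 paper rolls opened.

4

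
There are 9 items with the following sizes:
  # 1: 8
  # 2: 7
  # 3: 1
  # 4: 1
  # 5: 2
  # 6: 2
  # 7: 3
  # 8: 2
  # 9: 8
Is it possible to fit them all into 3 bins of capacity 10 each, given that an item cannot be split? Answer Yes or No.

Total = 34; ⌈34/10⌉ = 4.
At least 4 bins are required, but only 3 are allowed.

No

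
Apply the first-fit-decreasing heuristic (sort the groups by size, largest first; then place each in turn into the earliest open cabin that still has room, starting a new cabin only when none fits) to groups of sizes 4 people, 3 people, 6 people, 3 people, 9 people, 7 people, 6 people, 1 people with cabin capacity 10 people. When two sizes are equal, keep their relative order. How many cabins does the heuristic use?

4

Sorted descending: 9, 7, 6, 6, 4, 3, 3, 1.
  9 → cabin 1 (new)  [load 9/10]
  7 → cabin 2 (new)  [load 7/10]
  6 → cabin 3 (new)  [load 6/10]
  6 → cabin 4 (new)  [load 6/10]
  4 → cabin 3  [load 10/10]
  3 → cabin 2  [load 10/10]
  3 → cabin 4  [load 9/10]
  1 → cabin 1  [load 10/10]
4 cabins opened.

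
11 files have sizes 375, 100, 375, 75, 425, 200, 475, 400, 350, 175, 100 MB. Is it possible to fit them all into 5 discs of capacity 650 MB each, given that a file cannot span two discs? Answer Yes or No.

No

Total = 3050 MB; ⌈3050/650⌉ = 5.
6 files each exceed half the capacity and cannot share a disc, forcing at least 6 discs.
At least 6 discs are required, but only 5 are allowed.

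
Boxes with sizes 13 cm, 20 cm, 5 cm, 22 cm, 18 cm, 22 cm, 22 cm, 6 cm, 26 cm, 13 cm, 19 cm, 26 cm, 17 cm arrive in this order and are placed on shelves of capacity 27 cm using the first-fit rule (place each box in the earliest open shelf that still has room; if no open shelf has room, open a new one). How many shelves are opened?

  13 → shelf 1 (new)  [load 13/27]
  20 → shelf 2 (new)  [load 20/27]
  5 → shelf 1  [load 18/27]
  22 → shelf 3 (new)  [load 22/27]
  18 → shelf 4 (new)  [load 18/27]
  22 → shelf 5 (new)  [load 22/27]
  22 → shelf 6 (new)  [load 22/27]
  6 → shelf 1  [load 24/27]
  26 → shelf 7 (new)  [load 26/27]
  13 → shelf 8 (new)  [load 13/27]
  19 → shelf 9 (new)  [load 19/27]
  26 → shelf 10 (new)  [load 26/27]
  17 → shelf 11 (new)  [load 17/27]
11 shelves opened.

11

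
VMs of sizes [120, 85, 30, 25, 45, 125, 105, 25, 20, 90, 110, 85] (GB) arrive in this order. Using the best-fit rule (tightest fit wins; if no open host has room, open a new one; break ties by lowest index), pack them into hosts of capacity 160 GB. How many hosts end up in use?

7

  120 → host 1 (new)  [load 120/160]
  85 → host 2 (new)  [load 85/160]
  30 → host 1  [load 150/160]
  25 → host 2  [load 110/160]
  45 → host 2  [load 155/160]
  125 → host 3 (new)  [load 125/160]
  105 → host 4 (new)  [load 105/160]
  25 → host 3  [load 150/160]
  20 → host 4  [load 125/160]
  90 → host 5 (new)  [load 90/160]
  110 → host 6 (new)  [load 110/160]
  85 → host 7 (new)  [load 85/160]
7 hosts opened.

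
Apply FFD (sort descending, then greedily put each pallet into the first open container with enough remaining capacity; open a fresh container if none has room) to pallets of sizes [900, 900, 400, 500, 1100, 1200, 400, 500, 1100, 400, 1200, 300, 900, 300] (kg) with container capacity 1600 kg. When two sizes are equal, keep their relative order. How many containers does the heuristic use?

7

Sorted descending: 1200, 1200, 1100, 1100, 900, 900, 900, 500, 500, 400, 400, 400, 300, 300.
  1200 → container 1 (new)  [load 1200/1600]
  1200 → container 2 (new)  [load 1200/1600]
  1100 → container 3 (new)  [load 1100/1600]
  1100 → container 4 (new)  [load 1100/1600]
  900 → container 5 (new)  [load 900/1600]
  900 → container 6 (new)  [load 900/1600]
  900 → container 7 (new)  [load 900/1600]
  500 → container 3  [load 1600/1600]
  500 → container 4  [load 1600/1600]
  400 → container 1  [load 1600/1600]
  400 → container 2  [load 1600/1600]
  400 → container 5  [load 1300/1600]
  300 → container 5  [load 1600/1600]
  300 → container 6  [load 1200/1600]
7 containers opened.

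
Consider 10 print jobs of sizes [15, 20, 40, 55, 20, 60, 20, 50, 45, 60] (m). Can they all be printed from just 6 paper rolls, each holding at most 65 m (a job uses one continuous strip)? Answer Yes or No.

No

Total = 385 m; ⌈385/65⌉ = 6.
The bound of 6 does not rule out 6, but exhaustive search shows no assignment into 6 paper rolls of capacity 65 m exists — the minimum is 7.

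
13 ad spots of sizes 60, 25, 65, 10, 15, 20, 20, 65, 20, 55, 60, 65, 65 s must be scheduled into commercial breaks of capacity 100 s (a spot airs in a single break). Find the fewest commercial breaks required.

Total = 65 + 65 + 65 + 65 + 60 + 60 + 55 + 25 + 20 + 20 + 20 + 15 + 10 = 545 s.
Lower bound: ⌈545/100⌉ = 6 commercial breaks.
Also, 7 ad spots each exceed 50 s, and no two of those can share a break, so at least 7 commercial breaks are needed.
A packing using 7 commercial breaks:
  break 1: 65 + 25 + 10 = 100
  break 2: 65 + 20 + 15 = 100
  break 3: 65 + 20 = 85
  break 4: 65 + 20 = 85
  break 5: 60 = 60
  break 6: 60 = 60
  break 7: 55 = 55
This matches the lower bound, so 7 is optimal.

7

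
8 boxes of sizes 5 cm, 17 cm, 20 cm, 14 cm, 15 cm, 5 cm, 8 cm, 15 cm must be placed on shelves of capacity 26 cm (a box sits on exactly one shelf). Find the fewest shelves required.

Total = 20 + 17 + 15 + 15 + 14 + 8 + 5 + 5 = 99 cm.
Lower bound: ⌈99/26⌉ = 4 shelves.
Also, 5 boxes each exceed 13 cm, and no two of those can share a shelf, so at least 5 shelves are needed.
A packing using 5 shelves:
  shelf 1: 20 + 5 = 25
  shelf 2: 17 + 8 = 25
  shelf 3: 15 + 5 = 20
  shelf 4: 15 = 15
  shelf 5: 14 = 14
This matches the lower bound, so 5 is optimal.

5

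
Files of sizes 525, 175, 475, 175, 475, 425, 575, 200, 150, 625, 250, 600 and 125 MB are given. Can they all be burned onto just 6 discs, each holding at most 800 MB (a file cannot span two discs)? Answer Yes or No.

No

Total = 4775 MB; ⌈4775/800⌉ = 6.
7 files each exceed half the capacity and cannot share a disc, forcing at least 7 discs.
At least 7 discs are required, but only 6 are allowed.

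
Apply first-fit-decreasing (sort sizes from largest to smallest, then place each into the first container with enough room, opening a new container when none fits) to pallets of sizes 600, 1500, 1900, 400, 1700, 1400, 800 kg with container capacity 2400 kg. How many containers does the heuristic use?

Sorted descending: 1900, 1700, 1500, 1400, 800, 600, 400.
  1900 → container 1 (new)  [load 1900/2400]
  1700 → container 2 (new)  [load 1700/2400]
  1500 → container 3 (new)  [load 1500/2400]
  1400 → container 4 (new)  [load 1400/2400]
  800 → container 3  [load 2300/2400]
  600 → container 2  [load 2300/2400]
  400 → container 1  [load 2300/2400]
4 containers opened.

4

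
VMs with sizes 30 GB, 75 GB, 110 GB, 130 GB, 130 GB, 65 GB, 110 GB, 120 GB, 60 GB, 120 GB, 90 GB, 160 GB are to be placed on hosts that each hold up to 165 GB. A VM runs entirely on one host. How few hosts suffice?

Total = 160 + 130 + 130 + 120 + 120 + 110 + 110 + 90 + 75 + 65 + 60 + 30 = 1200 GB.
Lower bound: ⌈1200/165⌉ = 8 hosts.
A packing using 9 hosts:
  host 1: 160 = 160
  host 2: 130 + 30 = 160
  host 3: 130 = 130
  host 4: 120 = 120
  host 5: 120 = 120
  host 6: 110 = 110
  host 7: 110 = 110
  host 8: 90 + 75 = 165
  host 9: 65 + 60 = 125
No arrangement into 8 hosts stays within capacity, so 9 is optimal.

9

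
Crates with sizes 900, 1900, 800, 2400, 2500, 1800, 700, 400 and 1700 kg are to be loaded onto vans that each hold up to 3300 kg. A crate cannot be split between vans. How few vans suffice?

5

Total = 2500 + 2400 + 1900 + 1800 + 1700 + 900 + 800 + 700 + 400 = 13100 kg.
Lower bound: ⌈13100/3300⌉ = 4 vans.
Also, 5 crates each exceed 1650 kg, and no two of those can share a van, so at least 5 vans are needed.
A packing using 5 vans:
  van 1: 2500 + 800 = 3300
  van 2: 2400 + 900 = 3300
  van 3: 1900 + 700 + 400 = 3000
  van 4: 1800 = 1800
  van 5: 1700 = 1700
This matches the lower bound, so 5 is optimal.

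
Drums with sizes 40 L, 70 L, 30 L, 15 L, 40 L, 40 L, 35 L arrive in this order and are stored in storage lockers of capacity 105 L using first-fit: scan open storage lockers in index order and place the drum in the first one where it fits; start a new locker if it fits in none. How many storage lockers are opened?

3

  40 → locker 1 (new)  [load 40/105]
  70 → locker 2 (new)  [load 70/105]
  30 → locker 1  [load 70/105]
  15 → locker 1  [load 85/105]
  40 → locker 3 (new)  [load 40/105]
  40 → locker 3  [load 80/105]
  35 → locker 2  [load 105/105]
3 storage lockers opened.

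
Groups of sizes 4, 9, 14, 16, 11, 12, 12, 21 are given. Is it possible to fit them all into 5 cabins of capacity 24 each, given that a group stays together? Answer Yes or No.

A valid assignment using 5 cabins:
  cabin 1: 21 = 21
  cabin 2: 16 + 4 = 20
  cabin 3: 14 + 9 = 23
  cabin 4: 12 + 12 = 24
  cabin 5: 11 = 11
Every load is within 24, so 5 cabins suffice.

Yes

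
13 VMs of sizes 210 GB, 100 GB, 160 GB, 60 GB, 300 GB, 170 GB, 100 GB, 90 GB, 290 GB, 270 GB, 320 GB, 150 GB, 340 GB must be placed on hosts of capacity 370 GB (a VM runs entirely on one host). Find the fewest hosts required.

Total = 340 + 320 + 300 + 290 + 270 + 210 + 170 + 160 + 150 + 100 + 100 + 90 + 60 = 2560 GB.
Lower bound: ⌈2560/370⌉ = 7 hosts.
A packing using 8 hosts:
  host 1: 340 = 340
  host 2: 320 = 320
  host 3: 300 + 60 = 360
  host 4: 290 = 290
  host 5: 270 + 100 = 370
  host 6: 210 + 160 = 370
  host 7: 170 + 150 = 320
  host 8: 100 + 90 = 190
No arrangement into 7 hosts stays within capacity, so 8 is optimal.

8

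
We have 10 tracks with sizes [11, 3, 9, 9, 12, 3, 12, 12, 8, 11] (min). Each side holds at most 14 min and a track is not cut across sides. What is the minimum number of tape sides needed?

8

Total = 12 + 12 + 12 + 11 + 11 + 9 + 9 + 8 + 3 + 3 = 90 min.
Lower bound: ⌈90/14⌉ = 7 tape sides.
Also, 8 tracks each exceed 7 min, and no two of those can share a side, so at least 8 tape sides are needed.
A packing using 8 tape sides:
  side 1: 12 = 12
  side 2: 12 = 12
  side 3: 12 = 12
  side 4: 11 + 3 = 14
  side 5: 11 + 3 = 14
  side 6: 9 = 9
  side 7: 9 = 9
  side 8: 8 = 8
This matches the lower bound, so 8 is optimal.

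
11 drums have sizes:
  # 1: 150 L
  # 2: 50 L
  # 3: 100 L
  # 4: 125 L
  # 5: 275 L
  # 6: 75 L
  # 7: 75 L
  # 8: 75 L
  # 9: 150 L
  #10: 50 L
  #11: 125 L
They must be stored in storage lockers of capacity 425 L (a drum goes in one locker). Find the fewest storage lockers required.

3

Total = 275 + 150 + 150 + 125 + 125 + 100 + 75 + 75 + 75 + 50 + 50 = 1250 L.
Lower bound: ⌈1250/425⌉ = 3 storage lockers.
A packing using 3 storage lockers:
  locker 1: 275 + 150 = 425
  locker 2: 150 + 125 + 125 = 400
  locker 3: 100 + 75 + 75 + 75 + 50 + 50 = 425
This matches the lower bound, so 3 is optimal.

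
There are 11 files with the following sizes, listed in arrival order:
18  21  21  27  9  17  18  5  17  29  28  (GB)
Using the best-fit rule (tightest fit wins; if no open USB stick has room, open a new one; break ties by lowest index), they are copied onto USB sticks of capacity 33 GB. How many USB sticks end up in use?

  18 → USB stick 1 (new)  [load 18/33]
  21 → USB stick 2 (new)  [load 21/33]
  21 → USB stick 3 (new)  [load 21/33]
  27 → USB stick 4 (new)  [load 27/33]
  9 → USB stick 2  [load 30/33]
  17 → USB stick 5 (new)  [load 17/33]
  18 → USB stick 6 (new)  [load 18/33]
  5 → USB stick 4  [load 32/33]
  17 → USB stick 7 (new)  [load 17/33]
  29 → USB stick 8 (new)  [load 29/33]
  28 → USB stick 9 (new)  [load 28/33]
9 USB sticks opened.

9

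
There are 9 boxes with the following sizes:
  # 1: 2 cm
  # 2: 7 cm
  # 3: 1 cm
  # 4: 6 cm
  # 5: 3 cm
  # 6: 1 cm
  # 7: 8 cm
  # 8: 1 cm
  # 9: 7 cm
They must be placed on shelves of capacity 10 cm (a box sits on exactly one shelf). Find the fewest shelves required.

4

Total = 8 + 7 + 7 + 6 + 3 + 2 + 1 + 1 + 1 = 36 cm.
Lower bound: ⌈36/10⌉ = 4 shelves.
A packing using 4 shelves:
  shelf 1: 8 + 2 = 10
  shelf 2: 7 + 3 = 10
  shelf 3: 7 + 1 + 1 + 1 = 10
  shelf 4: 6 = 6
This matches the lower bound, so 4 is optimal.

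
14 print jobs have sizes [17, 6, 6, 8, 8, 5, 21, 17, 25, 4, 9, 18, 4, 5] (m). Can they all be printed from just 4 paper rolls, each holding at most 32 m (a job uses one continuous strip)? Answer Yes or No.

No

Total = 153 m; ⌈153/32⌉ = 5.
At least 5 paper rolls are required, but only 4 are allowed.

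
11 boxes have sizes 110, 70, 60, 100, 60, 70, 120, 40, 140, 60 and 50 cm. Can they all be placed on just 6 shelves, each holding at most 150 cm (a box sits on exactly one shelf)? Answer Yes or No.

Total = 880 cm; ⌈880/150⌉ = 6.
The bound of 6 does not rule out 6, but exhaustive search shows no assignment into 6 shelves of capacity 150 cm exists — the minimum is 7.

No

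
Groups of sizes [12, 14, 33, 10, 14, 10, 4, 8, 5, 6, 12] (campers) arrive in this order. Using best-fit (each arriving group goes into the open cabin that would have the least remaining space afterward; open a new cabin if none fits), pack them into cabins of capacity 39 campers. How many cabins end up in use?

  12 → cabin 1 (new)  [load 12/39]
  14 → cabin 1  [load 26/39]
  33 → cabin 2 (new)  [load 33/39]
  10 → cabin 1  [load 36/39]
  14 → cabin 3 (new)  [load 14/39]
  10 → cabin 3  [load 24/39]
  4 → cabin 2  [load 37/39]
  8 → cabin 3  [load 32/39]
  5 → cabin 3  [load 37/39]
  6 → cabin 4 (new)  [load 6/39]
  12 → cabin 4  [load 18/39]
4 cabins opened.

4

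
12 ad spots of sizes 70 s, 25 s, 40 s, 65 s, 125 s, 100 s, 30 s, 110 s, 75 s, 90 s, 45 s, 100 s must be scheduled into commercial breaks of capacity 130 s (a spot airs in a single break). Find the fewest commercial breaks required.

8

Total = 125 + 110 + 100 + 100 + 90 + 75 + 70 + 65 + 45 + 40 + 30 + 25 = 875 s.
Lower bound: ⌈875/130⌉ = 7 commercial breaks.
A packing using 8 commercial breaks:
  break 1: 125 = 125
  break 2: 110 = 110
  break 3: 100 + 30 = 130
  break 4: 100 + 25 = 125
  break 5: 90 + 40 = 130
  break 6: 75 + 45 = 120
  break 7: 70 = 70
  break 8: 65 = 65
No arrangement into 7 commercial breaks stays within capacity, so 8 is optimal.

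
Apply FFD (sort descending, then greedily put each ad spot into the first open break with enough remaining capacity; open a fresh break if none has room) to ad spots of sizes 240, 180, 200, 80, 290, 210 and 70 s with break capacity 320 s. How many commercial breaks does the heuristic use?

5

Sorted descending: 290, 240, 210, 200, 180, 80, 70.
  290 → break 1 (new)  [load 290/320]
  240 → break 2 (new)  [load 240/320]
  210 → break 3 (new)  [load 210/320]
  200 → break 4 (new)  [load 200/320]
  180 → break 5 (new)  [load 180/320]
  80 → break 2  [load 320/320]
  70 → break 3  [load 280/320]
5 commercial breaks opened.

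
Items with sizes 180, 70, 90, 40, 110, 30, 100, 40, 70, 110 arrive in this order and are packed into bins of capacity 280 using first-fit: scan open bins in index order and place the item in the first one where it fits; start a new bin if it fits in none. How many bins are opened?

  180 → bin 1 (new)  [load 180/280]
  70 → bin 1  [load 250/280]
  90 → bin 2 (new)  [load 90/280]
  40 → bin 2  [load 130/280]
  110 → bin 2  [load 240/280]
  30 → bin 1  [load 280/280]
  100 → bin 3 (new)  [load 100/280]
  40 → bin 2  [load 280/280]
  70 → bin 3  [load 170/280]
  110 → bin 3  [load 280/280]
3 bins opened.

3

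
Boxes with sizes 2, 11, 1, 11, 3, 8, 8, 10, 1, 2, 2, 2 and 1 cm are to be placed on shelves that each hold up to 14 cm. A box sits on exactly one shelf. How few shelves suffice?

Total = 11 + 11 + 10 + 8 + 8 + 3 + 2 + 2 + 2 + 2 + 1 + 1 + 1 = 62 cm.
Lower bound: ⌈62/14⌉ = 5 shelves.
A packing using 5 shelves:
  shelf 1: 11 + 3 = 14
  shelf 2: 11 + 2 + 1 = 14
  shelf 3: 10 + 2 + 2 = 14
  shelf 4: 8 + 2 + 1 + 1 = 12
  shelf 5: 8 = 8
This matches the lower bound, so 5 is optimal.

5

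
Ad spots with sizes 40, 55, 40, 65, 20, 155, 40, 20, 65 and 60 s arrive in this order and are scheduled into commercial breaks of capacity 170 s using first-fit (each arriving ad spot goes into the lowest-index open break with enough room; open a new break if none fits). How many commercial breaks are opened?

  40 → break 1 (new)  [load 40/170]
  55 → break 1  [load 95/170]
  40 → break 1  [load 135/170]
  65 → break 2 (new)  [load 65/170]
  20 → break 1  [load 155/170]
  155 → break 3 (new)  [load 155/170]
  40 → break 2  [load 105/170]
  20 → break 2  [load 125/170]
  65 → break 4 (new)  [load 65/170]
  60 → break 4  [load 125/170]
4 commercial breaks opened.

4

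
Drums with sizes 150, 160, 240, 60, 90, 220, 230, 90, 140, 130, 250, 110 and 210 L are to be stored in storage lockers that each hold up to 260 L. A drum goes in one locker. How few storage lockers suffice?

Total = 250 + 240 + 230 + 220 + 210 + 160 + 150 + 140 + 130 + 110 + 90 + 90 + 60 = 2080 L.
Lower bound: ⌈2080/260⌉ = 8 storage lockers.
A packing using 9 storage lockers:
  locker 1: 250 = 250
  locker 2: 240 = 240
  locker 3: 230 = 230
  locker 4: 220 = 220
  locker 5: 210 = 210
  locker 6: 160 + 90 = 250
  locker 7: 150 + 110 = 260
  locker 8: 140 + 90 = 230
  locker 9: 130 + 60 = 190
No arrangement into 8 storage lockers stays within capacity, so 9 is optimal.

9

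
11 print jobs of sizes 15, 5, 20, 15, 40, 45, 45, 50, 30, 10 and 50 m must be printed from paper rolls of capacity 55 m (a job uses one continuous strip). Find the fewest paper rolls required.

7

Total = 50 + 50 + 45 + 45 + 40 + 30 + 20 + 15 + 15 + 10 + 5 = 325 m.
Lower bound: ⌈325/55⌉ = 6 paper rolls.
A packing using 7 paper rolls:
  roll 1: 50 + 5 = 55
  roll 2: 50 = 50
  roll 3: 45 + 10 = 55
  roll 4: 45 = 45
  roll 5: 40 + 15 = 55
  roll 6: 30 + 20 = 50
  roll 7: 15 = 15
No arrangement into 6 paper rolls stays within capacity, so 7 is optimal.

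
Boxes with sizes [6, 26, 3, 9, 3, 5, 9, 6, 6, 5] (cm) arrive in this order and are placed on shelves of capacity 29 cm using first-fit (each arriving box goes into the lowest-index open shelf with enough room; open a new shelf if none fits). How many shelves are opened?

  6 → shelf 1 (new)  [load 6/29]
  26 → shelf 2 (new)  [load 26/29]
  3 → shelf 1  [load 9/29]
  9 → shelf 1  [load 18/29]
  3 → shelf 1  [load 21/29]
  5 → shelf 1  [load 26/29]
  9 → shelf 3 (new)  [load 9/29]
  6 → shelf 3  [load 15/29]
  6 → shelf 3  [load 21/29]
  5 → shelf 3  [load 26/29]
3 shelves opened.

3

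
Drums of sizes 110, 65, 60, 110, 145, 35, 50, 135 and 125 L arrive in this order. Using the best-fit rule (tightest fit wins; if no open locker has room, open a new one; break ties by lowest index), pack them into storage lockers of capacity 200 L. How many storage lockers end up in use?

5

  110 → locker 1 (new)  [load 110/200]
  65 → locker 1  [load 175/200]
  60 → locker 2 (new)  [load 60/200]
  110 → locker 2  [load 170/200]
  145 → locker 3 (new)  [load 145/200]
  35 → locker 3  [load 180/200]
  50 → locker 4 (new)  [load 50/200]
  135 → locker 4  [load 185/200]
  125 → locker 5 (new)  [load 125/200]
5 storage lockers opened.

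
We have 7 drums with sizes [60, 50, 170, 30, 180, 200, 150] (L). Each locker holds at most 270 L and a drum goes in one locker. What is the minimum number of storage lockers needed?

4

Total = 200 + 180 + 170 + 150 + 60 + 50 + 30 = 840 L.
Lower bound: ⌈840/270⌉ = 4 storage lockers.
A packing using 4 storage lockers:
  locker 1: 200 + 60 = 260
  locker 2: 180 + 50 + 30 = 260
  locker 3: 170 = 170
  locker 4: 150 = 150
This matches the lower bound, so 4 is optimal.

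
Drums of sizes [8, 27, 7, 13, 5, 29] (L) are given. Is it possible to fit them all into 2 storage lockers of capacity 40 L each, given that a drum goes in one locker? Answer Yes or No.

No

Total = 89 L; ⌈89/40⌉ = 3.
At least 3 storage lockers are required, but only 2 are allowed.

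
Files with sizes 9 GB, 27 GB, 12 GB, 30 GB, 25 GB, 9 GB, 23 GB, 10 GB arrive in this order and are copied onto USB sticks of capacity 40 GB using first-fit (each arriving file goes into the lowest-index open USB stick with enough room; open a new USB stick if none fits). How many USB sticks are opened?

  9 → USB stick 1 (new)  [load 9/40]
  27 → USB stick 1  [load 36/40]
  12 → USB stick 2 (new)  [load 12/40]
  30 → USB stick 3 (new)  [load 30/40]
  25 → USB stick 2  [load 37/40]
  9 → USB stick 3  [load 39/40]
  23 → USB stick 4 (new)  [load 23/40]
  10 → USB stick 4  [load 33/40]
4 USB sticks opened.

4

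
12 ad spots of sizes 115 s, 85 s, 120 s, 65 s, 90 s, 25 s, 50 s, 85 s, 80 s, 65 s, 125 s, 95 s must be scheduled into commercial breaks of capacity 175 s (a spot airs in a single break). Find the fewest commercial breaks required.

Total = 125 + 120 + 115 + 95 + 90 + 85 + 85 + 80 + 65 + 65 + 50 + 25 = 1000 s.
Lower bound: ⌈1000/175⌉ = 6 commercial breaks.
A packing using 7 commercial breaks:
  break 1: 125 + 50 = 175
  break 2: 120 + 25 = 145
  break 3: 115 = 115
  break 4: 95 + 80 = 175
  break 5: 90 + 85 = 175
  break 6: 85 + 65 = 150
  break 7: 65 = 65
No arrangement into 6 commercial breaks stays within capacity, so 7 is optimal.

7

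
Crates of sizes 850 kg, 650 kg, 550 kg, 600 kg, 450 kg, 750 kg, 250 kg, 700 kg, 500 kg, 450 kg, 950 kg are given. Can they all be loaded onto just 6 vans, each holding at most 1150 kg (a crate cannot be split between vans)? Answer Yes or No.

Total = 6700 kg; ⌈6700/1150⌉ = 6.
The bound of 6 does not rule out 6, but exhaustive search shows no assignment into 6 vans of capacity 1150 kg exists — the minimum is 7.

No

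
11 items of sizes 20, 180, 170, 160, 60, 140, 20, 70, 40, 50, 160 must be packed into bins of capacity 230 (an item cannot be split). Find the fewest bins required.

Total = 180 + 170 + 160 + 160 + 140 + 70 + 60 + 50 + 40 + 20 + 20 = 1070.
Lower bound: ⌈1070/230⌉ = 5 bins.
A packing using 5 bins:
  bin 1: 180 + 50 = 230
  bin 2: 170 + 60 = 230
  bin 3: 160 + 70 = 230
  bin 4: 160 + 40 + 20 = 220
  bin 5: 140 + 20 = 160
This matches the lower bound, so 5 is optimal.

5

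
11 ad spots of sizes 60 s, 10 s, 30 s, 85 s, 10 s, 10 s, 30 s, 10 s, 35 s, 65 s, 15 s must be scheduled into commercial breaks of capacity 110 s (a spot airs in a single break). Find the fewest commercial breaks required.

4

Total = 85 + 65 + 60 + 35 + 30 + 30 + 15 + 10 + 10 + 10 + 10 = 360 s.
Lower bound: ⌈360/110⌉ = 4 commercial breaks.
A packing using 4 commercial breaks:
  break 1: 85 + 15 + 10 = 110
  break 2: 65 + 35 + 10 = 110
  break 3: 60 + 30 + 10 + 10 = 110
  break 4: 30 = 30
This matches the lower bound, so 4 is optimal.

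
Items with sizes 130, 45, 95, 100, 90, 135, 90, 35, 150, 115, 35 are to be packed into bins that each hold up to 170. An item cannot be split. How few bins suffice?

8

Total = 150 + 135 + 130 + 115 + 100 + 95 + 90 + 90 + 45 + 35 + 35 = 1020.
Lower bound: ⌈1020/170⌉ = 6 bins.
Also, 8 items each exceed 85, and no two of those can share a bin, so at least 8 bins are needed.
A packing using 8 bins:
  bin 1: 150 = 150
  bin 2: 135 + 35 = 170
  bin 3: 130 + 35 = 165
  bin 4: 115 + 45 = 160
  bin 5: 100 = 100
  bin 6: 95 = 95
  bin 7: 90 = 90
  bin 8: 90 = 90
This matches the lower bound, so 8 is optimal.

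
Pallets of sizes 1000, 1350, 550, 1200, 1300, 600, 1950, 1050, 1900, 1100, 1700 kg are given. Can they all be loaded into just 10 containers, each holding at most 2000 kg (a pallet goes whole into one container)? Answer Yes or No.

Yes

A valid assignment using 9 containers:
  container 1: 1950 = 1950
  container 2: 1900 = 1900
  container 3: 1700 = 1700
  container 4: 1350 + 600 = 1950
  container 5: 1300 + 550 = 1850
  container 6: 1200 = 1200
  container 7: 1100 = 1100
  container 8: 1050 = 1050
  container 9: 1000 = 1000
That uses only 9 ≤ 10, so 10 containers are enough.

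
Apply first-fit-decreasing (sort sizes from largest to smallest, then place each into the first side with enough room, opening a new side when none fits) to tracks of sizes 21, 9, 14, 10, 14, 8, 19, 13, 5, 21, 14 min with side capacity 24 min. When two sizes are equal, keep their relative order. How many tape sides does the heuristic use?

Sorted descending: 21, 21, 19, 14, 14, 14, 13, 10, 9, 8, 5.
  21 → side 1 (new)  [load 21/24]
  21 → side 2 (new)  [load 21/24]
  19 → side 3 (new)  [load 19/24]
  14 → side 4 (new)  [load 14/24]
  14 → side 5 (new)  [load 14/24]
  14 → side 6 (new)  [load 14/24]
  13 → side 7 (new)  [load 13/24]
  10 → side 4  [load 24/24]
  9 → side 5  [load 23/24]
  8 → side 6  [load 22/24]
  5 → side 3  [load 24/24]
7 tape sides opened.

7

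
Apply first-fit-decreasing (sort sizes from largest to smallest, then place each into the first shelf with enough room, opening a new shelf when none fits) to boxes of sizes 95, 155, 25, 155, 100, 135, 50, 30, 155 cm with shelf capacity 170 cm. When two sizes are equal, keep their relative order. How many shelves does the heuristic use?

6

Sorted descending: 155, 155, 155, 135, 100, 95, 50, 30, 25.
  155 → shelf 1 (new)  [load 155/170]
  155 → shelf 2 (new)  [load 155/170]
  155 → shelf 3 (new)  [load 155/170]
  135 → shelf 4 (new)  [load 135/170]
  100 → shelf 5 (new)  [load 100/170]
  95 → shelf 6 (new)  [load 95/170]
  50 → shelf 5  [load 150/170]
  30 → shelf 4  [load 165/170]
  25 → shelf 6  [load 120/170]
6 shelves opened.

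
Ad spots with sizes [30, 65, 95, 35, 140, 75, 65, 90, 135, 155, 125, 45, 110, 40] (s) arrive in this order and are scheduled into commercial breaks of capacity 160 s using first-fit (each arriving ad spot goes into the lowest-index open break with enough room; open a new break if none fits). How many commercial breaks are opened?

9

  30 → break 1 (new)  [load 30/160]
  65 → break 1  [load 95/160]
  95 → break 2 (new)  [load 95/160]
  35 → break 1  [load 130/160]
  140 → break 3 (new)  [load 140/160]
  75 → break 4 (new)  [load 75/160]
  65 → break 2  [load 160/160]
  90 → break 5 (new)  [load 90/160]
  135 → break 6 (new)  [load 135/160]
  155 → break 7 (new)  [load 155/160]
  125 → break 8 (new)  [load 125/160]
  45 → break 4  [load 120/160]
  110 → break 9 (new)  [load 110/160]
  40 → break 4  [load 160/160]
9 commercial breaks opened.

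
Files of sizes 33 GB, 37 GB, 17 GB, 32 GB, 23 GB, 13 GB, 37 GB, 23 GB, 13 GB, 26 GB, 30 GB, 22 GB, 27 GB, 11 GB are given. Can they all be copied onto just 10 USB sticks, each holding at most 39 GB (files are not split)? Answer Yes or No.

Yes

A valid assignment using 10 USB sticks:
  USB stick 1: 37 = 37
  USB stick 2: 37 = 37
  USB stick 3: 33 = 33
  USB stick 4: 32 = 32
  USB stick 5: 30 = 30
  USB stick 6: 27 + 11 = 38
  USB stick 7: 26 + 13 = 39
  USB stick 8: 23 + 13 = 36
  USB stick 9: 23 = 23
  USB stick 10: 22 + 17 = 39
Every load is within 39 GB, so 10 USB sticks suffice.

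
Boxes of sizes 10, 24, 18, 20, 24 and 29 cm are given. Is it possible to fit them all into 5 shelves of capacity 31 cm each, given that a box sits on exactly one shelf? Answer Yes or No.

Yes

A valid assignment using 5 shelves:
  shelf 1: 29 = 29
  shelf 2: 24 = 24
  shelf 3: 24 = 24
  shelf 4: 20 + 10 = 30
  shelf 5: 18 = 18
Every load is within 31 cm, so 5 shelves suffice.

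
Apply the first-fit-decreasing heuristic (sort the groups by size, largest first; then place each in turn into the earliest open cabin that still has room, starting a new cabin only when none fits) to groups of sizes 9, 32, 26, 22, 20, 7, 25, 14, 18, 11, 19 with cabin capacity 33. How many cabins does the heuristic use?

7

Sorted descending: 32, 26, 25, 22, 20, 19, 18, 14, 11, 9, 7.
  32 → cabin 1 (new)  [load 32/33]
  26 → cabin 2 (new)  [load 26/33]
  25 → cabin 3 (new)  [load 25/33]
  22 → cabin 4 (new)  [load 22/33]
  20 → cabin 5 (new)  [load 20/33]
  19 → cabin 6 (new)  [load 19/33]
  18 → cabin 7 (new)  [load 18/33]
  14 → cabin 6  [load 33/33]
  11 → cabin 4  [load 33/33]
  9 → cabin 5  [load 29/33]
  7 → cabin 2  [load 33/33]
7 cabins opened.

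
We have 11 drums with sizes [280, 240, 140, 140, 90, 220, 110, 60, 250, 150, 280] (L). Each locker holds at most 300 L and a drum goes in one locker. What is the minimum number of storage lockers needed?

Total = 280 + 280 + 250 + 240 + 220 + 150 + 140 + 140 + 110 + 90 + 60 = 1960 L.
Lower bound: ⌈1960/300⌉ = 7 storage lockers.
A packing using 8 storage lockers:
  locker 1: 280 = 280
  locker 2: 280 = 280
  locker 3: 250 = 250
  locker 4: 240 + 60 = 300
  locker 5: 220 = 220
  locker 6: 150 + 140 = 290
  locker 7: 140 + 110 = 250
  locker 8: 90 = 90
No arrangement into 7 storage lockers stays within capacity, so 8 is optimal.

8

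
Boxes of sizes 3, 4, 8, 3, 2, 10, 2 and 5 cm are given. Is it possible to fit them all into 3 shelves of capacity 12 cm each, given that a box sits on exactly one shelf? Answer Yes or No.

No

Total = 37 cm; ⌈37/12⌉ = 4.
At least 4 shelves are required, but only 3 are allowed.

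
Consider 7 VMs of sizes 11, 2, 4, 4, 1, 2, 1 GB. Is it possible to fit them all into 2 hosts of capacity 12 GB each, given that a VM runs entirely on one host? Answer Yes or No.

Total = 25 GB; ⌈25/12⌉ = 3.
At least 3 hosts are required, but only 2 are allowed.

No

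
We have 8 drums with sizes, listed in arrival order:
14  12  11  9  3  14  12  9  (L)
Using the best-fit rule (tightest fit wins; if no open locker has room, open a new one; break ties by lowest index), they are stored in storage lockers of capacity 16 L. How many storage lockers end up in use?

7

  14 → locker 1 (new)  [load 14/16]
  12 → locker 2 (new)  [load 12/16]
  11 → locker 3 (new)  [load 11/16]
  9 → locker 4 (new)  [load 9/16]
  3 → locker 2  [load 15/16]
  14 → locker 5 (new)  [load 14/16]
  12 → locker 6 (new)  [load 12/16]
  9 → locker 7 (new)  [load 9/16]
7 storage lockers opened.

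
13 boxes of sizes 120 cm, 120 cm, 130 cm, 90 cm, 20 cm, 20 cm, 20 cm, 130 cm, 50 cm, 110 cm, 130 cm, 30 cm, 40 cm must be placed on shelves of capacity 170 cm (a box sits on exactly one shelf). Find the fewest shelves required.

Total = 130 + 130 + 130 + 120 + 120 + 110 + 90 + 50 + 40 + 30 + 20 + 20 + 20 = 1010 cm.
Lower bound: ⌈1010/170⌉ = 6 shelves.
Also, 7 boxes each exceed 85 cm, and no two of those can share a shelf, so at least 7 shelves are needed.
A packing using 7 shelves:
  shelf 1: 130 + 40 = 170
  shelf 2: 130 + 30 = 160
  shelf 3: 130 + 20 + 20 = 170
  shelf 4: 120 + 50 = 170
  shelf 5: 120 + 20 = 140
  shelf 6: 110 = 110
  shelf 7: 90 = 90
This matches the lower bound, so 7 is optimal.

7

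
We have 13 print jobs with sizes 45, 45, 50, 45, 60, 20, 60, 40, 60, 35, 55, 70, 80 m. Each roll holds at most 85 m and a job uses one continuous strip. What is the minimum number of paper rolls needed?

Total = 80 + 70 + 60 + 60 + 60 + 55 + 50 + 45 + 45 + 45 + 40 + 35 + 20 = 665 m.
Lower bound: ⌈665/85⌉ = 8 paper rolls.
Also, 10 print jobs each exceed 85/2 m, and no two of those can share a roll, so at least 10 paper rolls are needed.
A packing using 10 paper rolls:
  roll 1: 80 = 80
  roll 2: 70 = 70
  roll 3: 60 + 20 = 80
  roll 4: 60 = 60
  roll 5: 60 = 60
  roll 6: 55 = 55
  roll 7: 50 + 35 = 85
  roll 8: 45 + 40 = 85
  roll 9: 45 = 45
  roll 10: 45 = 45
This matches the lower bound, so 10 is optimal.

10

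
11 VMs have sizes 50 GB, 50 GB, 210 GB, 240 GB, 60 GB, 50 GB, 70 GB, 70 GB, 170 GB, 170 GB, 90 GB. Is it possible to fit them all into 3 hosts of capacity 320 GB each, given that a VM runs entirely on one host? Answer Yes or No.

Total = 1230 GB; ⌈1230/320⌉ = 4.
At least 4 hosts are required, but only 3 are allowed.

No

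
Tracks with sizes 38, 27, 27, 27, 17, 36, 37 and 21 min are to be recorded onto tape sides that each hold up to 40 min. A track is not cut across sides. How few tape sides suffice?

7

Total = 38 + 37 + 36 + 27 + 27 + 27 + 21 + 17 = 230 min.
Lower bound: ⌈230/40⌉ = 6 tape sides.
Also, 7 tracks each exceed 20 min, and no two of those can share a side, so at least 7 tape sides are needed.
A packing using 7 tape sides:
  side 1: 38 = 38
  side 2: 37 = 37
  side 3: 36 = 36
  side 4: 27 = 27
  side 5: 27 = 27
  side 6: 27 = 27
  side 7: 21 + 17 = 38
This matches the lower bound, so 7 is optimal.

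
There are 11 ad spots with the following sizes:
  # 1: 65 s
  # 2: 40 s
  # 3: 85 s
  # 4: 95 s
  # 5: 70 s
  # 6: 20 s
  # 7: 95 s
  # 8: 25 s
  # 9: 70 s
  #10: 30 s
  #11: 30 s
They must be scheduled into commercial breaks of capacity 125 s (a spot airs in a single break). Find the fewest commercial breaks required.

Total = 95 + 95 + 85 + 70 + 70 + 65 + 40 + 30 + 30 + 25 + 20 = 625 s.
Lower bound: ⌈625/125⌉ = 5 commercial breaks.
Also, 6 ad spots each exceed 125/2 s, and no two of those can share a break, so at least 6 commercial breaks are needed.
A packing using 6 commercial breaks:
  break 1: 95 + 30 = 125
  break 2: 95 + 30 = 125
  break 3: 85 + 40 = 125
  break 4: 70 + 25 + 20 = 115
  break 5: 70 = 70
  break 6: 65 = 65
This matches the lower bound, so 6 is optimal.

6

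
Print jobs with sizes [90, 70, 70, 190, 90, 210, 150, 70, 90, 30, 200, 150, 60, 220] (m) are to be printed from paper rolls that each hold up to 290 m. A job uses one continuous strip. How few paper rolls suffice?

Total = 220 + 210 + 200 + 190 + 150 + 150 + 90 + 90 + 90 + 70 + 70 + 70 + 60 + 30 = 1690 m.
Lower bound: ⌈1690/290⌉ = 6 paper rolls.
A packing using 6 paper rolls:
  roll 1: 220 + 70 = 290
  roll 2: 210 + 70 = 280
  roll 3: 200 + 90 = 290
  roll 4: 190 + 90 = 280
  roll 5: 150 + 90 + 30 = 270
  roll 6: 150 + 70 + 60 = 280
This matches the lower bound, so 6 is optimal.

6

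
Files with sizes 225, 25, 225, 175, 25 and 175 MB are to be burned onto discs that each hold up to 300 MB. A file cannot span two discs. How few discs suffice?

4

Total = 225 + 225 + 175 + 175 + 25 + 25 = 850 MB.
Lower bound: ⌈850/300⌉ = 3 discs.
Also, 4 files each exceed 150 MB, and no two of those can share a disc, so at least 4 discs are needed.
A packing using 4 discs:
  disc 1: 225 + 25 + 25 = 275
  disc 2: 225 = 225
  disc 3: 175 = 175
  disc 4: 175 = 175
This matches the lower bound, so 4 is optimal.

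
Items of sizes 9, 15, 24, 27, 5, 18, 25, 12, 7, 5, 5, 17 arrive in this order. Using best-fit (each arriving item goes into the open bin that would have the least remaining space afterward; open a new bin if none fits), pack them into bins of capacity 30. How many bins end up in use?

6

  9 → bin 1 (new)  [load 9/30]
  15 → bin 1  [load 24/30]
  24 → bin 2 (new)  [load 24/30]
  27 → bin 3 (new)  [load 27/30]
  5 → bin 1  [load 29/30]
  18 → bin 4 (new)  [load 18/30]
  25 → bin 5 (new)  [load 25/30]
  12 → bin 4  [load 30/30]
  7 → bin 6 (new)  [load 7/30]
  5 → bin 5  [load 30/30]
  5 → bin 2  [load 29/30]
  17 → bin 6  [load 24/30]
6 bins opened.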